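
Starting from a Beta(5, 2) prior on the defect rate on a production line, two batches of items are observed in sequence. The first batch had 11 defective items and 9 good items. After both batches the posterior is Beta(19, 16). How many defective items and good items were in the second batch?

3 defective items and 5 good items

Sequential conjugate updates are equivalent to a single update on the pooled data, so total successes = posterior α − prior α and total failures = posterior β − prior β.
Total across both batches: 19−5=14 defective items, 16−2=14 good items.
Subtract the first batch: 14−11=3 defective items and 14−9=5 good items.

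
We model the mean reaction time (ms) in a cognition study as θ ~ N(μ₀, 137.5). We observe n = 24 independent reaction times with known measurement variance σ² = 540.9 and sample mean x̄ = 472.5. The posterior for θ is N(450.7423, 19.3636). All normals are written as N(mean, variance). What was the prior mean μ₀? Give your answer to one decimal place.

The posterior mean is a precision-weighted average: μ_n = (τ₀μ₀ + τ_data·x̄)/(τ₀+τ_data), with τ₀=1/σ₀² and τ_data=n/σ².
Here τ₀ = 1/137.5 = 0.007273 and τ_data = 24/540.9 = 0.044370, so τ_n = 0.051643.
Rearranging for μ₀: μ₀ = (μ_n·τ_n − τ_data·x̄)/τ₀ = (450.7423·0.051643 − 0.044370·472.5) / 0.007273 = 2.312860/0.007273 ≈ 318.0.

μ₀ = 318.0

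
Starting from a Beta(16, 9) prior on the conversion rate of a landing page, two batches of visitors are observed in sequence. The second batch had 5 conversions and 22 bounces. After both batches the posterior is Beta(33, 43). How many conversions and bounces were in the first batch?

12 conversions and 12 bounces

Because Beta–binomial updating is additive in the counts, the combined data contributed (α_post−α_prior, β_post−β_prior) successes and failures.
Total across both batches: 33−16=17 conversions, 43−9=34 bounces.
Subtract the second batch: 17−5=12 conversions and 34−22=12 bounces.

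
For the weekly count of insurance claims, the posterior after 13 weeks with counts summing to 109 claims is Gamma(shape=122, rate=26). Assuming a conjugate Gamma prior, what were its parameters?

Gamma(shape=13, rate=13)

Gamma–Poisson conjugacy: posterior shape = α + Σxᵢ, posterior rate = β + n.
So α = 122 − 109 = 13 and β = 26 − 13 = 13.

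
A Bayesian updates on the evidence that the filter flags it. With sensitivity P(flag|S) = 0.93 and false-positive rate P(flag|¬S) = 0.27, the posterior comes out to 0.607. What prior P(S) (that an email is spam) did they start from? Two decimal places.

P(S) = 0.31

In odds form, posterior odds = prior odds × likelihood ratio, so prior odds = posterior odds ÷ LR.
Posterior odds = 0.607/(1−0.607) = 1.5445. LR = 0.93/0.27 = 3.4444.
Prior odds = 1.5445/3.4444 = 0.4484, so P(S) = 0.4484/(1+0.4484) ≈ 0.31.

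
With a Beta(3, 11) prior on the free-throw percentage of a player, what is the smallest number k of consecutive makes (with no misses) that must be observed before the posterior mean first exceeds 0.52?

k = 9

After k makes and 0 misses the posterior is Beta(3+k, 11), with mean (3+k)/(3+11+k).
Set (3+k)/(14+k) > 0.52 and solve: k > (0.52·14 − 3)/(1 − 0.52) = 8.917.
The smallest integer exceeding 8.917 is 9.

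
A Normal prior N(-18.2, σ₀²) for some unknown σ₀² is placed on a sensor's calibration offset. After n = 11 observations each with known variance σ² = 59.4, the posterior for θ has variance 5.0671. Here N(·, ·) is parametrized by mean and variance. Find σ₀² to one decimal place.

Posterior precision equals prior precision plus data precision: 1/σ_n² = 1/σ₀² + n/σ².
So 1/σ₀² = 1/5.0671 − 11/59.4 = 0.197352 − 0.185185 = 0.012167.
Hence σ₀² = 1/0.012167 ≈ 82.2.

σ₀² = 82.2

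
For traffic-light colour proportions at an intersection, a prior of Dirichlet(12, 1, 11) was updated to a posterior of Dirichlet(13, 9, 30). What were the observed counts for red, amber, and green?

counts (1, 8, 19)

For a Dirichlet(α) prior with multinomial counts c, the posterior is Dirichlet(α + c) componentwise.
Counts are posterior − prior componentwise: 13−12=1, 9−1=8, 30−11=19.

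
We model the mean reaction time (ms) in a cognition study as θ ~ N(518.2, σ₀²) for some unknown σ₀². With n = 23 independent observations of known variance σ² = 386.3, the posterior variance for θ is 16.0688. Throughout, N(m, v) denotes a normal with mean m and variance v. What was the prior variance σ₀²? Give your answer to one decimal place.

σ₀² = 371.3

For the Normal–Normal model with known σ², precisions add: τ_n = τ₀ + n/σ².
So 1/σ₀² = 1/16.0688 − 23/386.3 = 0.062232 − 0.059539 = 0.002693.
Hence σ₀² = 1/0.002693 ≈ 371.3.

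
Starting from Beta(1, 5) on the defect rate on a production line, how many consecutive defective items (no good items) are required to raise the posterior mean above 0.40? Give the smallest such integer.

After k defective items and 0 good items the posterior is Beta(1+k, 5), with mean (1+k)/(1+5+k).
Set (1+k)/(6+k) > 0.40 and solve: k > (0.40·6 − 1)/(1 − 0.40) = 2.333.
The smallest integer exceeding 2.333 is 3.

k = 3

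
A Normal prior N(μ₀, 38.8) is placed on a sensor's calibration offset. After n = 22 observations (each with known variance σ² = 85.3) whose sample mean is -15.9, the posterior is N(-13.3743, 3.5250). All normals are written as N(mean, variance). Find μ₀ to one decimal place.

μ₀ = 11.9

The posterior mean is a precision-weighted average: μ_n = (τ₀μ₀ + τ_data·x̄)/(τ₀+τ_data), with τ₀=1/σ₀² and τ_data=n/σ².
Here τ₀ = 1/38.8 = 0.025773 and τ_data = 22/85.3 = 0.257913, so τ_n = 0.283686.
Rearranging for μ₀: μ₀ = (μ_n·τ_n − τ_data·x̄)/τ₀ = (-13.3743·0.283686 − 0.257913·-15.9) / 0.025773 = 0.306715/0.025773 ≈ 11.9.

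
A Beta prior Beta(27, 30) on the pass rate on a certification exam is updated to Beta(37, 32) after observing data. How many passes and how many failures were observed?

Beta is conjugate to the binomial likelihood: posterior = Beta(a+s, b+f).
So s = 37 − 27 = 10 and f = 32 − 30 = 2.

10 passes and 2 failures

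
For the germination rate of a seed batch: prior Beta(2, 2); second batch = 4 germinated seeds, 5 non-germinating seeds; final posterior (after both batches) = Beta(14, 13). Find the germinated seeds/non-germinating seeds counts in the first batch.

Sequential conjugate updates are equivalent to a single update on the pooled data, so total successes = posterior α − prior α and total failures = posterior β − prior β.
Total across both batches: 14−2=12 germinated seeds, 13−2=11 non-germinating seeds.
Subtract the second batch: 12−4=8 germinated seeds and 11−5=6 non-germinating seeds.

8 germinated seeds and 6 non-germinating seeds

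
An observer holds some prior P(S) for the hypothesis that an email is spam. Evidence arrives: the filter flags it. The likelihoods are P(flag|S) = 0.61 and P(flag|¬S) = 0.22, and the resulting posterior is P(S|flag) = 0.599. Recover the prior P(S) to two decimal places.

Bayes' rule in odds form gives O(S|E) = O(S)·[P(E|S)/P(E|¬S)], hence O(S) = O(S|E)/LR.
Posterior odds = 0.599/(1−0.599) = 1.4938. LR = 0.61/0.22 = 2.7727.
Prior odds = 1.4938/2.7727 = 0.5388, so P(S) = 0.5388/(1+0.5388) ≈ 0.35.

P(S) = 0.35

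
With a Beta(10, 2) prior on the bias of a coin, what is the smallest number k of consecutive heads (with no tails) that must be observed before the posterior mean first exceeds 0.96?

After k heads and 0 tails the posterior is Beta(10+k, 2), with mean (10+k)/(10+2+k).
Set (10+k)/(12+k) > 0.96 and solve: k > (0.96·12 − 10)/(1 − 0.96) = 38.000.
The smallest integer exceeding 38.000 is 39, and checking k=39: (49)/(51) = 0.9608 > 0.96.

k = 39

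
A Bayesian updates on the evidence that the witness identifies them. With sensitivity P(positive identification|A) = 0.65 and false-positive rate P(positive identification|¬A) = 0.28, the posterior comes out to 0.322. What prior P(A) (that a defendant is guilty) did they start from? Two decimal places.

Bayes' rule in odds form gives O(A|E) = O(A)·[P(E|A)/P(E|¬A)], hence O(A) = O(A|E)/LR.
Posterior odds = 0.322/(1−0.322) = 0.4749. LR = 0.65/0.28 = 2.3214.
Prior odds = 0.4749/2.3214 = 0.2046, so P(A) = 0.2046/(1+0.2046) ≈ 0.17.

P(A) = 0.17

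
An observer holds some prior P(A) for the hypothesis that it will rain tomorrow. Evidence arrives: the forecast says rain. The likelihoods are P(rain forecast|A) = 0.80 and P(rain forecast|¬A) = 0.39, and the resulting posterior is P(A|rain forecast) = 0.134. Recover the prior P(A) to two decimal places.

P(A) = 0.07

Bayes' rule in odds form gives O(A|E) = O(A)·[P(E|A)/P(E|¬A)], hence O(A) = O(A|E)/LR.
Posterior odds = 0.134/(1−0.134) = 0.1547. LR = 0.80/0.39 = 2.0513.
Prior odds = 0.1547/2.0513 = 0.0754, so P(A) = 0.0754/(1+0.0754) ≈ 0.07.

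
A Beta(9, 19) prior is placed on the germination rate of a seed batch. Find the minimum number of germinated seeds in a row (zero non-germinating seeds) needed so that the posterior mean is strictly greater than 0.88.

k = 131

After k germinated seeds and 0 non-germinating seeds the posterior is Beta(9+k, 19), with mean (9+k)/(9+19+k).
Set (9+k)/(28+k) > 0.88 and solve: k > (0.88·28 − 9)/(1 − 0.88) = 130.333.
The smallest integer exceeding 130.333 is 131, and checking k=131: (140)/(159) = 0.8805 > 0.88.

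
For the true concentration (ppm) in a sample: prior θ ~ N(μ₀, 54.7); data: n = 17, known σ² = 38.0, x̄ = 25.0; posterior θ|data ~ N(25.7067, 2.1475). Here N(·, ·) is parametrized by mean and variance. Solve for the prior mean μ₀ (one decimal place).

The posterior mean is a precision-weighted average: μ_n = (τ₀μ₀ + τ_data·x̄)/(τ₀+τ_data), with τ₀=1/σ₀² and τ_data=n/σ².
Here τ₀ = 1/54.7 = 0.018282 and τ_data = 17/38.0 = 0.447368, so τ_n = 0.465650.
Rearranging for μ₀: μ₀ = (μ_n·τ_n − τ_data·x̄)/τ₀ = (25.7067·0.465650 − 0.447368·25.0) / 0.018282 = 0.786125/0.018282 ≈ 43.0.

μ₀ = 43.0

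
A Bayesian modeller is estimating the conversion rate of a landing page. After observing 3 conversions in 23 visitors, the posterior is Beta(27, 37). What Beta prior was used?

Beta(24, 17)

Under Beta–binomial conjugacy the posterior parameters are (α+s, β+f).
Subtract the data counts: 27−3=24, 37−20=17.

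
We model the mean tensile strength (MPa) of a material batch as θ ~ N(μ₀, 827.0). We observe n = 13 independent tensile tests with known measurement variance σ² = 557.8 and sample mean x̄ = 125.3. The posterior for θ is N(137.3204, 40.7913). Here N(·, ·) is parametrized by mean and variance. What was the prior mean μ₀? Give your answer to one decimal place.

The posterior mean is a precision-weighted average: μ_n = (τ₀μ₀ + τ_data·x̄)/(τ₀+τ_data), with τ₀=1/σ₀² and τ_data=n/σ².
Here τ₀ = 1/827.0 = 0.001209 and τ_data = 13/557.8 = 0.023306, so τ_n = 0.024515.
Rearranging for μ₀: μ₀ = (μ_n·τ_n − τ_data·x̄)/τ₀ = (137.3204·0.024515 − 0.023306·125.3) / 0.001209 = 0.446168/0.001209 ≈ 369.0.

μ₀ = 369.0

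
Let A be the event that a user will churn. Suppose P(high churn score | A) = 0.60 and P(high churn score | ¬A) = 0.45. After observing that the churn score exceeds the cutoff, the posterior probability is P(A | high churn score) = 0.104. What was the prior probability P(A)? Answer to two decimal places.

Bayes' rule in odds form gives O(A|E) = O(A)·[P(E|A)/P(E|¬A)], hence O(A) = O(A|E)/LR.
Posterior odds = 0.104/(1−0.104) = 0.1161. LR = 0.60/0.45 = 1.3333.
Prior odds = 0.1161/1.3333 = 0.0871, so P(A) = 0.0871/(1+0.0871) ≈ 0.08.

P(A) = 0.08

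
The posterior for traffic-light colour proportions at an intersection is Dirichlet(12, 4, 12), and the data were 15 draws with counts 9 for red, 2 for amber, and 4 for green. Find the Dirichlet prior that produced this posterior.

For a Dirichlet(α) prior with multinomial counts c, the posterior is Dirichlet(α + c) componentwise.
Subtract each count from the matching posterior parameter: 12−9=3, 4−2=2, 12−4=8.

Dirichlet(3, 2, 8)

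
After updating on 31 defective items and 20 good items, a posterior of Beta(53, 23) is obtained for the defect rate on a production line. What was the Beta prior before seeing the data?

Beta is conjugate to the binomial likelihood: posterior = Beta(α+s, β+f).
So α = 53 − 31 = 22 and β = 23 − 20 = 3.

Beta(22, 3)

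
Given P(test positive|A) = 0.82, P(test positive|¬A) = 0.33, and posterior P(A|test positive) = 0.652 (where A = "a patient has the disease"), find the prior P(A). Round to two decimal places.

P(A) = 0.43

In odds form, posterior odds = prior odds × likelihood ratio, so prior odds = posterior odds ÷ LR.
Posterior odds = 0.652/(1−0.652) = 1.8736. LR = 0.82/0.33 = 2.4848.
Prior odds = 1.8736/2.4848 = 0.7540, so P(A) = 0.7540/(1+0.7540) ≈ 0.43.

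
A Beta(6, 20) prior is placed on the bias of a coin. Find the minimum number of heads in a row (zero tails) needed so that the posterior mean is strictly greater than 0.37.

After k heads and 0 tails the posterior is Beta(6+k, 20), with mean (6+k)/(6+20+k).
Set (6+k)/(26+k) > 0.37 and solve: k > (0.37·26 − 6)/(1 − 0.37) = 5.746.
The smallest integer exceeding 5.746 is 6, and checking k=6: (12)/(32) = 0.3750 > 0.37.

k = 6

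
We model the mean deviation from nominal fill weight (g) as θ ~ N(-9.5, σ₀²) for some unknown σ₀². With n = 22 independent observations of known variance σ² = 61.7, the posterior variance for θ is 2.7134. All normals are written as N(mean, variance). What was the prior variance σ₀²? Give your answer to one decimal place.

Posterior precision equals prior precision plus data precision: 1/σ_n² = 1/σ₀² + n/σ².
So 1/σ₀² = 1/2.7134 − 22/61.7 = 0.368541 − 0.356564 = 0.011977.
Hence σ₀² = 1/0.011977 ≈ 83.5.

σ₀² = 83.5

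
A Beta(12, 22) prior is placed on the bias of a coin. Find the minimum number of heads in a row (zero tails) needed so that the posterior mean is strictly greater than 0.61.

k = 23

After k heads and 0 tails the posterior is Beta(12+k, 22), with mean (12+k)/(12+22+k).
Set (12+k)/(34+k) > 0.61 and solve: k > (0.61·34 − 12)/(1 − 0.61) = 22.410.
The smallest integer exceeding 22.410 is 23, and checking k=23: (35)/(57) = 0.6140 > 0.61.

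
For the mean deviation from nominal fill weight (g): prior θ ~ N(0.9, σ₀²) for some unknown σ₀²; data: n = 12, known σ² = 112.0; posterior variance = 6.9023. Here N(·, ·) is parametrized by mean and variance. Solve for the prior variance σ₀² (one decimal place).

Posterior precision equals prior precision plus data precision: 1/σ_n² = 1/σ₀² + n/σ².
So 1/σ₀² = 1/6.9023 − 12/112.0 = 0.144879 − 0.107143 = 0.037736.
Hence σ₀² = 1/0.037736 ≈ 26.5.

σ₀² = 26.5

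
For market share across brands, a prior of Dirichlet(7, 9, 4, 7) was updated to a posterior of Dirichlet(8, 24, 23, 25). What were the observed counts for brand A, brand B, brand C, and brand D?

For a Dirichlet(α) prior with multinomial counts c, the posterior is Dirichlet(α + c) componentwise.
Counts are posterior − prior componentwise: 8−7=1, 24−9=15, 23−4=19, 25−7=18.

counts (1, 15, 19, 18)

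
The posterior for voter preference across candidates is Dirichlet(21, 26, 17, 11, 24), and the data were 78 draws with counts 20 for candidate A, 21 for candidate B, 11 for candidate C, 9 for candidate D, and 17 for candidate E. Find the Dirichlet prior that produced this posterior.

For a Dirichlet(α) prior with multinomial counts c, the posterior is Dirichlet(α + c) componentwise.
Subtract each count from the matching posterior parameter: 21−20=1, 26−21=5, 17−11=6, 11−9=2, 24−17=7.

Dirichlet(1, 5, 6, 2, 7)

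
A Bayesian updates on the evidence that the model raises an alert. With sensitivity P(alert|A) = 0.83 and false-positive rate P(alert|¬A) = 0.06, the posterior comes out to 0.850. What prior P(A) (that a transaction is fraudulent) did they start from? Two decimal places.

P(A) = 0.29

In odds form, posterior odds = prior odds × likelihood ratio, so prior odds = posterior odds ÷ LR.
Posterior odds = 0.850/(1−0.850) = 5.6667. LR = 0.83/0.06 = 13.8333.
Prior odds = 5.6667/13.8333 = 0.4096, so P(A) = 0.4096/(1+0.4096) ≈ 0.29.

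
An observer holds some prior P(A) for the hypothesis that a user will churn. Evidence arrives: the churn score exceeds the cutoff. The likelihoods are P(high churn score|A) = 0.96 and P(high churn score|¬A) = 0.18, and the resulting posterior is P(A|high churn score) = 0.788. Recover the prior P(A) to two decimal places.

P(A) = 0.41

In odds form, posterior odds = prior odds × likelihood ratio, so prior odds = posterior odds ÷ LR.
Posterior odds = 0.788/(1−0.788) = 3.7170. LR = 0.96/0.18 = 5.3333.
Prior odds = 3.7170/5.3333 = 0.6969, so P(A) = 0.6969/(1+0.6969) ≈ 0.41.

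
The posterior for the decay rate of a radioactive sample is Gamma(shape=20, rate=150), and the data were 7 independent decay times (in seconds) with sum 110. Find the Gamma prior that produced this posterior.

Gamma(shape=13, rate=40)

Gamma–exponential conjugacy: posterior shape = α + n, posterior rate = β + Σtᵢ.
So α = 20 − 7 = 13 and β = 150 − 110 = 40.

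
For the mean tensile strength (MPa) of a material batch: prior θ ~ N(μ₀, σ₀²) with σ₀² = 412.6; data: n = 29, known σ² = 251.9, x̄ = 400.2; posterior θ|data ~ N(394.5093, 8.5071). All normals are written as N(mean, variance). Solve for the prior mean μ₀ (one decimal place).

The posterior mean is a precision-weighted average: μ_n = (τ₀μ₀ + τ_data·x̄)/(τ₀+τ_data), with τ₀=1/σ₀² and τ_data=n/σ².
Here τ₀ = 1/412.6 = 0.002424 and τ_data = 29/251.9 = 0.115125, so τ_n = 0.117549.
Rearranging for μ₀: μ₀ = (μ_n·τ_n − τ_data·x̄)/τ₀ = (394.5093·0.117549 − 0.115125·400.2) / 0.002424 = 0.301149/0.002424 ≈ 124.2.

μ₀ = 124.2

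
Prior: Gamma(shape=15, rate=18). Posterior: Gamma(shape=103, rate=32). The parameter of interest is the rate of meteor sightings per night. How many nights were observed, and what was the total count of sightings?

Gamma–Poisson conjugacy: posterior shape = α + Σxᵢ, posterior rate = β + n.
Matching: Σxᵢ = 103 − 15 = 88 and n = 32 − 18 = 14.

n = 14 nights with total 88 sightings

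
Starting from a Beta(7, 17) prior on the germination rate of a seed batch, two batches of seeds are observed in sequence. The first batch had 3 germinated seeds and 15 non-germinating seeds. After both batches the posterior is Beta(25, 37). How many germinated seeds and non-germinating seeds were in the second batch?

Sequential conjugate updates are equivalent to a single update on the pooled data, so total successes = posterior α − prior α and total failures = posterior β − prior β.
Total across both batches: 25−7=18 germinated seeds, 37−17=20 non-germinating seeds.
Subtract the first batch: 18−3=15 germinated seeds and 20−15=5 non-germinating seeds.

15 germinated seeds and 5 non-germinating seeds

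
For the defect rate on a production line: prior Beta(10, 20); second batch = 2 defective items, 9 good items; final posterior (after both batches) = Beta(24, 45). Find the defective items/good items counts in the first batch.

Because Beta–binomial updating is additive in the counts, the combined data contributed (α_post−α_prior, β_post−β_prior) successes and failures.
Total across both batches: 24−10=14 defective items, 45−20=25 good items.
Subtract the second batch: 14−2=12 defective items and 25−9=16 good items.

12 defective items and 16 good items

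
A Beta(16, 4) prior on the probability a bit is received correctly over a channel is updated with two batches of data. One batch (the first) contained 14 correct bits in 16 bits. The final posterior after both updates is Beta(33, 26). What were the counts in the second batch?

3 correct bits and 20 errors

Because Beta–binomial updating is additive in the counts, the combined data contributed (α_post−α_prior, β_post−β_prior) successes and failures.
Total across both batches: 33−16=17 correct bits, 26−4=22 errors.
Subtract the first batch: 17−14=3 correct bits and 22−2=20 errors.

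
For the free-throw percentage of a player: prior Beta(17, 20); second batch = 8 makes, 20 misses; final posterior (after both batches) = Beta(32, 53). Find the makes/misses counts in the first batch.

7 makes and 13 misses

Sequential conjugate updates are equivalent to a single update on the pooled data, so total successes = posterior α − prior α and total failures = posterior β − prior β.
Total across both batches: 32−17=15 makes, 53−20=33 misses.
Subtract the second batch: 15−8=7 makes and 33−20=13 misses.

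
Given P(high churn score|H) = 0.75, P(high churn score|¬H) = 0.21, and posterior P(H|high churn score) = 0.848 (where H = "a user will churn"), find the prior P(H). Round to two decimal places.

In odds form, posterior odds = prior odds × likelihood ratio, so prior odds = posterior odds ÷ LR.
Posterior odds = 0.848/(1−0.848) = 5.5789. LR = 0.75/0.21 = 3.5714.
Prior odds = 5.5789/3.5714 = 1.5621, so P(H) = 1.5621/(1+1.5621) ≈ 0.61.

P(H) = 0.61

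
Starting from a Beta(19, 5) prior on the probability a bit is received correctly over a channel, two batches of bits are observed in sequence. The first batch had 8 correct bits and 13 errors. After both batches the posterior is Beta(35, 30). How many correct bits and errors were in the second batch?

Sequential conjugate updates are equivalent to a single update on the pooled data, so total successes = posterior α − prior α and total failures = posterior β − prior β.
Total across both batches: 35−19=16 correct bits, 30−5=25 errors.
Subtract the first batch: 16−8=8 correct bits and 25−13=12 errors.

8 correct bits and 12 errors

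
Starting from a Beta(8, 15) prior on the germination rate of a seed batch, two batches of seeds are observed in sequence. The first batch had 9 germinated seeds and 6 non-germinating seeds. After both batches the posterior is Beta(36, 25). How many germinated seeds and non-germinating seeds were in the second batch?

Because Beta–binomial updating is additive in the counts, the combined data contributed (α_post−α_prior, β_post−β_prior) successes and failures.
Total across both batches: 36−8=28 germinated seeds, 25−15=10 non-germinating seeds.
Subtract the first batch: 28−9=19 germinated seeds and 10−6=4 non-germinating seeds.

19 germinated seeds and 4 non-germinating seeds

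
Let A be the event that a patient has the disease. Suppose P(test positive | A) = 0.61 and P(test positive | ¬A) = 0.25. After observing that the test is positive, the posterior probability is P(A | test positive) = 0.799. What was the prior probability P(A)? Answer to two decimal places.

P(A) = 0.62

In odds form, posterior odds = prior odds × likelihood ratio, so prior odds = posterior odds ÷ LR.
Posterior odds = 0.799/(1−0.799) = 3.9751. LR = 0.61/0.25 = 2.4400.
Prior odds = 3.9751/2.4400 = 1.6291, so P(A) = 1.6291/(1+1.6291) ≈ 0.62.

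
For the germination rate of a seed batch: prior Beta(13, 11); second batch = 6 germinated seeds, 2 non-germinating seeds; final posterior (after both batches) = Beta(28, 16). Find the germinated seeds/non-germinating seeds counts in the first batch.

9 germinated seeds and 3 non-germinating seeds

Because Beta–binomial updating is additive in the counts, the combined data contributed (α_post−α_prior, β_post−β_prior) successes and failures.
Total across both batches: 28−13=15 germinated seeds, 16−11=5 non-germinating seeds.
Subtract the second batch: 15−6=9 germinated seeds and 5−2=3 non-germinating seeds.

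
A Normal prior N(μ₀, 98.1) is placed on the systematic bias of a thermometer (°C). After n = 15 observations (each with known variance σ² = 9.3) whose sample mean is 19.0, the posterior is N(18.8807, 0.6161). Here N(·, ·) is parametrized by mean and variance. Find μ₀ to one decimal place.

The posterior mean is a precision-weighted average: μ_n = (τ₀μ₀ + τ_data·x̄)/(τ₀+τ_data), with τ₀=1/σ₀² and τ_data=n/σ².
Here τ₀ = 1/98.1 = 0.010194 and τ_data = 15/9.3 = 1.612903, so τ_n = 1.623097.
Rearranging for μ₀: μ₀ = (μ_n·τ_n − τ_data·x̄)/τ₀ = (18.8807·1.623097 − 1.612903·19.0) / 0.010194 = 0.000051/0.010194 ≈ 0.0.

μ₀ = 0.0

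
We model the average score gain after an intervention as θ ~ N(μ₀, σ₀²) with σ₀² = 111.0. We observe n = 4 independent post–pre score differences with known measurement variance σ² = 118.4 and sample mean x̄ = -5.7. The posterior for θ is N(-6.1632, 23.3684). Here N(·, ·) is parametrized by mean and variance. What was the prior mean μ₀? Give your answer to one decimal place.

μ₀ = -7.9

With known observation variance, the Normal–Normal posterior has precision τ_n = τ₀ + n/σ² and mean μ_n = (τ₀μ₀ + (n/σ²)x̄)/τ_n.
Here τ₀ = 1/111.0 = 0.009009 and τ_data = 4/118.4 = 0.033784, so τ_n = 0.042793.
Rearranging for μ₀: μ₀ = (μ_n·τ_n − τ_data·x̄)/τ₀ = (-6.1632·0.042793 − 0.033784·-5.7) / 0.009009 = -0.071173/0.009009 ≈ -7.9.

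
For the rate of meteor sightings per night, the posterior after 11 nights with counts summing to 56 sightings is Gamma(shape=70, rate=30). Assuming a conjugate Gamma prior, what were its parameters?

Gamma–Poisson conjugacy: posterior shape = α + Σxᵢ, posterior rate = β + n.
So α = 70 − 56 = 14 and β = 30 − 11 = 19.

Gamma(shape=14, rate=19)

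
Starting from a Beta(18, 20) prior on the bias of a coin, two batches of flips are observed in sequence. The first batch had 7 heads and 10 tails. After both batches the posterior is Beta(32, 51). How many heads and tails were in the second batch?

Because Beta–binomial updating is additive in the counts, the combined data contributed (α_post−α_prior, β_post−β_prior) successes and failures.
Total across both batches: 32−18=14 heads, 51−20=31 tails.
Subtract the first batch: 14−7=7 heads and 31−10=21 tails.

7 heads and 21 tails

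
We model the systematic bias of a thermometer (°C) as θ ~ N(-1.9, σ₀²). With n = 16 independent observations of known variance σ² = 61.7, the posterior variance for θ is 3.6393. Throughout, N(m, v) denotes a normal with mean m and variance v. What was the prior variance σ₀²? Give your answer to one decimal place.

Posterior precision equals prior precision plus data precision: 1/σ_n² = 1/σ₀² + n/σ².
So 1/σ₀² = 1/3.6393 − 16/61.7 = 0.274778 − 0.259319 = 0.015459.
Hence σ₀² = 1/0.015459 ≈ 64.7.

σ₀² = 64.7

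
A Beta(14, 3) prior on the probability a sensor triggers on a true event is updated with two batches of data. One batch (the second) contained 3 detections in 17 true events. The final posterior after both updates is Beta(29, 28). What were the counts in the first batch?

Because Beta–binomial updating is additive in the counts, the combined data contributed (α_post−α_prior, β_post−β_prior) successes and failures.
Total across both batches: 29−14=15 detections, 28−3=25 misses.
Subtract the second batch: 15−3=12 detections and 25−14=11 misses.

12 detections and 11 misses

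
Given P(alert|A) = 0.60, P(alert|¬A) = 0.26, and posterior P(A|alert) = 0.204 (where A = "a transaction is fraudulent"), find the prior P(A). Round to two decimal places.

In odds form, posterior odds = prior odds × likelihood ratio, so prior odds = posterior odds ÷ LR.
Posterior odds = 0.204/(1−0.204) = 0.2563. LR = 0.60/0.26 = 2.3077.
Prior odds = 0.2563/2.3077 = 0.1111, so P(A) = 0.1111/(1+0.1111) ≈ 0.10.

P(A) = 0.10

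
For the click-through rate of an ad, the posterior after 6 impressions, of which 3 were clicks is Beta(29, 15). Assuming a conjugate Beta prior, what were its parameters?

A Beta(α, β) prior with s successes and f failures in binomial data gives a Beta(α+s, β+f) posterior.
Subtract the data counts: 29−3=26, 15−3=12.

Beta(26, 12)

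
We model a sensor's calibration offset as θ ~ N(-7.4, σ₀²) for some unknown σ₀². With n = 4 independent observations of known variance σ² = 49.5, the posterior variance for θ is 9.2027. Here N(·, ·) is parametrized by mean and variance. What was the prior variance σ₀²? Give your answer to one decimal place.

σ₀² = 35.9

For the Normal–Normal model with known σ², precisions add: τ_n = τ₀ + n/σ².
So 1/σ₀² = 1/9.2027 − 4/49.5 = 0.108664 − 0.080808 = 0.027856.
Hence σ₀² = 1/0.027856 ≈ 35.9.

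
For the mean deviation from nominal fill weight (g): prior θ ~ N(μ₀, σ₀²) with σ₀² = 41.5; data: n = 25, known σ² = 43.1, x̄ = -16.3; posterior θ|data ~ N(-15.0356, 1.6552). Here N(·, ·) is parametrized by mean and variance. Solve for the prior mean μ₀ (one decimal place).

The posterior mean is a precision-weighted average: μ_n = (τ₀μ₀ + τ_data·x̄)/(τ₀+τ_data), with τ₀=1/σ₀² and τ_data=n/σ².
Here τ₀ = 1/41.5 = 0.024096 and τ_data = 25/43.1 = 0.580046, so τ_n = 0.604142.
Rearranging for μ₀: μ₀ = (μ_n·τ_n − τ_data·x̄)/τ₀ = (-15.0356·0.604142 − 0.580046·-16.3) / 0.024096 = 0.371112/0.024096 ≈ 15.4.

μ₀ = 15.4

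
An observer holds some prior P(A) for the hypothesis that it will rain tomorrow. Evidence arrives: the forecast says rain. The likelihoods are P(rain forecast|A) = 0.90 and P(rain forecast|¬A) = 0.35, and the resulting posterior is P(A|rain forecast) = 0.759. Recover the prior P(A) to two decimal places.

P(A) = 0.55

In odds form, posterior odds = prior odds × likelihood ratio, so prior odds = posterior odds ÷ LR.
Posterior odds = 0.759/(1−0.759) = 3.1494. LR = 0.90/0.35 = 2.5714.
Prior odds = 3.1494/2.5714 = 1.2248, so P(A) = 1.2248/(1+1.2248) ≈ 0.55.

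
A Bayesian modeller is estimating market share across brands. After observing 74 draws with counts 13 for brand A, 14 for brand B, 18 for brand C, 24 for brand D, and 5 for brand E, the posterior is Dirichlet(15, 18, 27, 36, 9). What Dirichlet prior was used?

Dirichlet(2, 4, 9, 12, 4)

For a Dirichlet(α) prior with multinomial counts c, the posterior is Dirichlet(α + c) componentwise.
Subtract each count from the matching posterior parameter: 15−13=2, 18−14=4, 27−18=9, 36−24=12, 9−5=4.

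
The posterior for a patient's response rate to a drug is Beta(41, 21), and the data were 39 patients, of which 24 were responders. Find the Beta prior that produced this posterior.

A Beta(α, β) prior with s successes and f failures in binomial data gives a Beta(α+s, β+f) posterior.
So α = 41 − 24 = 17 and β = 21 − 15 = 6.

Beta(17, 6)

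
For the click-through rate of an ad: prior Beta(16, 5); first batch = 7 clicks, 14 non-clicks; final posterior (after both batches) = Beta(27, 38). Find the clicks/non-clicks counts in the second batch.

4 clicks and 19 non-clicks

Sequential conjugate updates are equivalent to a single update on the pooled data, so total successes = posterior α − prior α and total failures = posterior β − prior β.
Total across both batches: 27−16=11 clicks, 38−5=33 non-clicks.
Subtract the first batch: 11−7=4 clicks and 33−14=19 non-clicks.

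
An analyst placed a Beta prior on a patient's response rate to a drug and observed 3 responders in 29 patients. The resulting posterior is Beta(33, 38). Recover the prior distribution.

Under Beta–binomial conjugacy the posterior parameters are (α+s, β+f).
So α = 33 − 3 = 30 and β = 38 − 26 = 12.

Beta(30, 12)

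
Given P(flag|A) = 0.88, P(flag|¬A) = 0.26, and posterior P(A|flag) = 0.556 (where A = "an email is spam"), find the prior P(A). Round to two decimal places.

Bayes' rule in odds form gives O(A|E) = O(A)·[P(E|A)/P(E|¬A)], hence O(A) = O(A|E)/LR.
Posterior odds = 0.556/(1−0.556) = 1.2523. LR = 0.88/0.26 = 3.3846.
Prior odds = 1.2523/3.3846 = 0.3700, so P(A) = 0.3700/(1+0.3700) ≈ 0.27.

P(A) = 0.27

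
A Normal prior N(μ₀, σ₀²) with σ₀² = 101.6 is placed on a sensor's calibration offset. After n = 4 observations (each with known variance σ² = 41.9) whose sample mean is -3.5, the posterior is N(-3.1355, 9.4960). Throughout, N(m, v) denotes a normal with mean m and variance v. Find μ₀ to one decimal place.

With known observation variance, the Normal–Normal posterior has precision τ_n = τ₀ + n/σ² and mean μ_n = (τ₀μ₀ + (n/σ²)x̄)/τ_n.
Here τ₀ = 1/101.6 = 0.009843 and τ_data = 4/41.9 = 0.095465, so τ_n = 0.105308.
Rearranging for μ₀: μ₀ = (μ_n·τ_n − τ_data·x̄)/τ₀ = (-3.1355·0.105308 − 0.095465·-3.5) / 0.009843 = 0.003934/0.009843 ≈ 0.4.

μ₀ = 0.4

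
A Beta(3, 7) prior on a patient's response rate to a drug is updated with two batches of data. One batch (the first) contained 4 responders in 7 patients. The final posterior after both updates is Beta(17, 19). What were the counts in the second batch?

10 responders and 9 non-responders

Because Beta–binomial updating is additive in the counts, the combined data contributed (α_post−α_prior, β_post−β_prior) successes and failures.
Total across both batches: 17−3=14 responders, 19−7=12 non-responders.
Subtract the first batch: 14−4=10 responders and 12−3=9 non-responders.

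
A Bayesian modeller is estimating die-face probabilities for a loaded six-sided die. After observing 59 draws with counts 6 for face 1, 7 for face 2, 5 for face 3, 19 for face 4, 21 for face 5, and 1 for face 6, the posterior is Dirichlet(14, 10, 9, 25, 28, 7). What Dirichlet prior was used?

Dirichlet(8, 3, 4, 6, 7, 6)

For a Dirichlet(α) prior with multinomial counts c, the posterior is Dirichlet(α + c) componentwise.
Subtract each count from the matching posterior parameter: 14−6=8, 10−7=3, 9−5=4, 25−19=6, 28−21=7, 7−1=6.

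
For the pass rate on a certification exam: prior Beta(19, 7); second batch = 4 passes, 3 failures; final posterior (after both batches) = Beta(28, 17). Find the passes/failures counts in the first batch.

5 passes and 7 failures

Because Beta–binomial updating is additive in the counts, the combined data contributed (α_post−α_prior, β_post−β_prior) successes and failures.
Total across both batches: 28−19=9 passes, 17−7=10 failures.
Subtract the second batch: 9−4=5 passes and 10−3=7 failures.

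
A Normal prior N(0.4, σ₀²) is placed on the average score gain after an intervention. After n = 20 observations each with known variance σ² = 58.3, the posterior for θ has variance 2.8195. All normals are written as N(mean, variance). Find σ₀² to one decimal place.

σ₀² = 86.1

For the Normal–Normal model with known σ², precisions add: τ_n = τ₀ + n/σ².
So 1/σ₀² = 1/2.8195 − 20/58.3 = 0.354673 − 0.343053 = 0.011620.
Hence σ₀² = 1/0.011620 ≈ 86.1.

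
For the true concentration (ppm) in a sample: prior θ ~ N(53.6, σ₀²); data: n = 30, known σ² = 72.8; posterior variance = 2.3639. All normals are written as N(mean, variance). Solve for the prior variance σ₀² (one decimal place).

σ₀² = 91.4

Posterior precision equals prior precision plus data precision: 1/σ_n² = 1/σ₀² + n/σ².
So 1/σ₀² = 1/2.3639 − 30/72.8 = 0.423030 − 0.412088 = 0.010942.
Hence σ₀² = 1/0.010942 ≈ 91.4.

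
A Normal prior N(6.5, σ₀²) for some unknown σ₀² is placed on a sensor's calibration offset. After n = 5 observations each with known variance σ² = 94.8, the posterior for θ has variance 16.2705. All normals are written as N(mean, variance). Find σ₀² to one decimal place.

For the Normal–Normal model with known σ², precisions add: τ_n = τ₀ + n/σ².
So 1/σ₀² = 1/16.2705 − 5/94.8 = 0.061461 − 0.052743 = 0.008718.
Hence σ₀² = 1/0.008718 ≈ 114.7.

σ₀² = 114.7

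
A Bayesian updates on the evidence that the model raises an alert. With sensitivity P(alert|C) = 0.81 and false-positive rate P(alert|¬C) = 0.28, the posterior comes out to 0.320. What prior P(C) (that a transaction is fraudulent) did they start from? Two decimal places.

P(C) = 0.14

In odds form, posterior odds = prior odds × likelihood ratio, so prior odds = posterior odds ÷ LR.
Posterior odds = 0.320/(1−0.320) = 0.4706. LR = 0.81/0.28 = 2.8929.
Prior odds = 0.4706/2.8929 = 0.1627, so P(C) = 0.1627/(1+0.1627) ≈ 0.14.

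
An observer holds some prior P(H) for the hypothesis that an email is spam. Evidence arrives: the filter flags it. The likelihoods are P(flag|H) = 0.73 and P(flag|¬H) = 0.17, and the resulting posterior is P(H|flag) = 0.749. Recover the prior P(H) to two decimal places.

Bayes' rule in odds form gives O(H|E) = O(H)·[P(E|H)/P(E|¬H)], hence O(H) = O(H|E)/LR.
Posterior odds = 0.749/(1−0.749) = 2.9841. LR = 0.73/0.17 = 4.2941.
Prior odds = 2.9841/4.2941 = 0.6949, so P(H) = 0.6949/(1+0.6949) ≈ 0.41.

P(H) = 0.41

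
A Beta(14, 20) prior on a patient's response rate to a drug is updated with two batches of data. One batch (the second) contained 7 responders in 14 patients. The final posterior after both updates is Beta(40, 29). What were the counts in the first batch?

19 responders and 2 non-responders

Because Beta–binomial updating is additive in the counts, the combined data contributed (α_post−α_prior, β_post−β_prior) successes and failures.
Total across both batches: 40−14=26 responders, 29−20=9 non-responders.
Subtract the second batch: 26−7=19 responders and 9−7=2 non-responders.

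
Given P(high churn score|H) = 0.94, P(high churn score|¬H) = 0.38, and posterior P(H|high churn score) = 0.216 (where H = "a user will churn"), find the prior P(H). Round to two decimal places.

Bayes' rule in odds form gives O(H|E) = O(H)·[P(E|H)/P(E|¬H)], hence O(H) = O(H|E)/LR.
Posterior odds = 0.216/(1−0.216) = 0.2755. LR = 0.94/0.38 = 2.4737.
Prior odds = 0.2755/2.4737 = 0.1114, so P(H) = 0.1114/(1+0.1114) ≈ 0.10.

P(H) = 0.10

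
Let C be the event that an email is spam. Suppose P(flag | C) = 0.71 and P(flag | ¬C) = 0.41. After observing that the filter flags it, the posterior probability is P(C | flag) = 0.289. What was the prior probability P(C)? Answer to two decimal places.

Bayes' rule in odds form gives O(C|E) = O(C)·[P(E|C)/P(E|¬C)], hence O(C) = O(C|E)/LR.
Posterior odds = 0.289/(1−0.289) = 0.4065. LR = 0.71/0.41 = 1.7317.
Prior odds = 0.4065/1.7317 = 0.2347, so P(C) = 0.2347/(1+0.2347) ≈ 0.19.

P(C) = 0.19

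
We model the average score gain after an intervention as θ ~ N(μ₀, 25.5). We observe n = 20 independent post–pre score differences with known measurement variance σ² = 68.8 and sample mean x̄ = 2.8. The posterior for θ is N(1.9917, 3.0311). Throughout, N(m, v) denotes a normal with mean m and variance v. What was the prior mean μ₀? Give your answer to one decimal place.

With known observation variance, the Normal–Normal posterior has precision τ_n = τ₀ + n/σ² and mean μ_n = (τ₀μ₀ + (n/σ²)x̄)/τ_n.
Here τ₀ = 1/25.5 = 0.039216 and τ_data = 20/68.8 = 0.290698, so τ_n = 0.329914.
Rearranging for μ₀: μ₀ = (μ_n·τ_n − τ_data·x̄)/τ₀ = (1.9917·0.329914 − 0.290698·2.8) / 0.039216 = -0.156865/0.039216 ≈ -4.0.

μ₀ = -4.0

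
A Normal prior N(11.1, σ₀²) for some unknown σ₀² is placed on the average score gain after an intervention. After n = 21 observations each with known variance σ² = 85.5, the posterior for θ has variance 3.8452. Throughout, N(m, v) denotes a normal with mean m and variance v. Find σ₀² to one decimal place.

Posterior precision equals prior precision plus data precision: 1/σ_n² = 1/σ₀² + n/σ².
So 1/σ₀² = 1/3.8452 − 21/85.5 = 0.260064 − 0.245614 = 0.014450.
Hence σ₀² = 1/0.014450 ≈ 69.2.

σ₀² = 69.2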